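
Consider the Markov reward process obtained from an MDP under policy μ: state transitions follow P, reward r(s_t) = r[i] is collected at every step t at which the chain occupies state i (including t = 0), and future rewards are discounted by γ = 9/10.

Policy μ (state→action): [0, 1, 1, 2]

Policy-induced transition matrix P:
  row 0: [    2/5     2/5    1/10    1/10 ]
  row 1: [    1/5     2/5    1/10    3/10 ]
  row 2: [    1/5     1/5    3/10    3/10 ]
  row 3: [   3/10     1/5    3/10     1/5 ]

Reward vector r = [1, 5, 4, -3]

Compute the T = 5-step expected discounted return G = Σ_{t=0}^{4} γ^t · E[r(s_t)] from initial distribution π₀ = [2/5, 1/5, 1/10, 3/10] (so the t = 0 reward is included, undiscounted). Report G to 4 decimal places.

t=0: π = [0.4000, 0.2000, 0.1000, 0.3000], E[r] = 0.9000, γ^t·E[r] = 0.900000, running G = 0.900000
t=1: π = [0.3100, 0.3200, 0.1800, 0.1900], E[r] = 2.0600, γ^t·E[r] = 1.854000, running G = 2.754000
t=2: π = [0.2810, 0.3260, 0.1740, 0.2190], E[r] = 1.9500, γ^t·E[r] = 1.579500, running G = 4.333500
t=3: π = [0.2781, 0.3214, 0.1786, 0.2219], E[r] = 1.9338, γ^t·E[r] = 1.409740, running G = 5.743240
t=4: π = [0.2778, 0.3199, 0.1801, 0.2222], E[r] = 1.9311, γ^t·E[r] = 1.267021, running G = 7.010261

G = 7.0103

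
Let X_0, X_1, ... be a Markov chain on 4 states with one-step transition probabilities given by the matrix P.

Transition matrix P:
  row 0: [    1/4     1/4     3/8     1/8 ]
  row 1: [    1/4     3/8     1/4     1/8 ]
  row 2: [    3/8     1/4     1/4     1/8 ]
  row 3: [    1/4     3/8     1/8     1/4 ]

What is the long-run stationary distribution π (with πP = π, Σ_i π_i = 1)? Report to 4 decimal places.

π = [0.2834, 0.3061, 0.2676, 0.1429]

Balance equations π_j = Σ_i π_i·P[i][j]:
  π_0 = 1/4·π_0 + 1/4·π_1 + 3/8·π_2 + 1/4·π_3
  π_1 = 1/4·π_0 + 3/8·π_1 + 1/4·π_2 + 3/8·π_3
  π_2 = 3/8·π_0 + 1/4·π_1 + 1/4·π_2 + 1/8·π_3
  normalize: π_0 + π_1 + π_2 + π_3 = 1
Solving the linear system gives exactly π = [125/441, 15/49, 118/441, 1/7].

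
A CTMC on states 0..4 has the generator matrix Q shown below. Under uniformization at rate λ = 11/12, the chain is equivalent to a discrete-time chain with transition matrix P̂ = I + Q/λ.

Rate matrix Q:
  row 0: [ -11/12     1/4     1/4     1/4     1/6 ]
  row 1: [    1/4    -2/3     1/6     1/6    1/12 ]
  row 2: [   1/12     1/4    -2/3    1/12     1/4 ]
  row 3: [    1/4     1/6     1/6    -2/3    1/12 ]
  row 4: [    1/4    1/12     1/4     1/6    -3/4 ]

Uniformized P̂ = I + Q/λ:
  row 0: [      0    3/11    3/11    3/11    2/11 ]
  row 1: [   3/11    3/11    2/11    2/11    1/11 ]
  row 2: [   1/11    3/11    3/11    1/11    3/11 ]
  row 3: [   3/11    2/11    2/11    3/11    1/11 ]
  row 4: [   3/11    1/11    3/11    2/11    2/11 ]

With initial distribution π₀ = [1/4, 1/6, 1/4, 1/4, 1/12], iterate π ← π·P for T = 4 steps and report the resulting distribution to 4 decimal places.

t=0: π = [0.2500, 0.1667, 0.2500, 0.2500, 0.0833]
t=1: π = [0.1591, 0.2348, 0.2348, 0.2045, 0.1667]
t=2: π = [0.1866, 0.2238, 0.2328, 0.1935, 0.1632]
t=3: π = [0.1795, 0.2255, 0.2348, 0.1952, 0.1650]
t=4: π = [0.1811, 0.2250, 0.2345, 0.1945, 0.1649]

π = [0.1811, 0.2250, 0.2345, 0.1945, 0.1649]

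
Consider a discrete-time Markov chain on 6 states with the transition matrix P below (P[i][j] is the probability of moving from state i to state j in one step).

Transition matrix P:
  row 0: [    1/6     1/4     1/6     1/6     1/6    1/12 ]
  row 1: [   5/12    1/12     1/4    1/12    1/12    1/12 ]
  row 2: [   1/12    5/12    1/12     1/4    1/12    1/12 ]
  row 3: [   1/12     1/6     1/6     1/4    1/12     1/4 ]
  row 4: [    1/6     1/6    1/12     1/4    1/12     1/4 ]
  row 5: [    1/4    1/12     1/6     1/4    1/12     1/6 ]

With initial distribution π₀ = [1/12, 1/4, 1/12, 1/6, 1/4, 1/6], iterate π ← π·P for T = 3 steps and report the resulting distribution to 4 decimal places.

π = [0.1980, 0.1937, 0.1614, 0.2011, 0.0992, 0.1466]

t=0: π = [0.0833, 0.2500, 0.0833, 0.1667, 0.2500, 0.1667]
t=1: π = [0.2222, 0.1597, 0.1597, 0.2014, 0.0903, 0.1667]
t=2: π = [0.1904, 0.1979, 0.1591, 0.2049, 0.1019, 0.1458]
t=3: π = [0.1980, 0.1937, 0.1614, 0.2011, 0.0992, 0.1466]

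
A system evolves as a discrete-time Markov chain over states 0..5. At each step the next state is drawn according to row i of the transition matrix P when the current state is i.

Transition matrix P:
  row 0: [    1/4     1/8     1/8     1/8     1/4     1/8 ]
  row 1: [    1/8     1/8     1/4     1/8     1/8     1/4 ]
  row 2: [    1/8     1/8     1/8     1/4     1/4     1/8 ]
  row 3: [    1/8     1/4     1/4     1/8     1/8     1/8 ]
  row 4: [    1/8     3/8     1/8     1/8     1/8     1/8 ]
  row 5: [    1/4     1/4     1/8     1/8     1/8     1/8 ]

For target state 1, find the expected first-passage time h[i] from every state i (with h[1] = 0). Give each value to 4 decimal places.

First-step conditioning: h[1] = 0; for i ≠ 1, h[i] = 1 + Σ_k P[i][k]·h[k].
  h[0] = 1 + 1/4·h[0] + 1/8·h[2] + 1/8·h[3] + 1/4·h[4] + 1/8·h[5]
  h[2] = 1 + 1/8·h[0] + 1/8·h[2] + 1/4·h[3] + 1/4·h[4] + 1/8·h[5]
  h[3] = 1 + 1/8·h[0] + 1/4·h[2] + 1/8·h[3] + 1/8·h[4] + 1/8·h[5]
  h[4] = 1 + 1/8·h[0] + 1/8·h[2] + 1/8·h[3] + 1/8·h[4] + 1/8·h[5]
  h[5] = 1 + 1/4·h[0] + 1/8·h[2] + 1/8·h[3] + 1/8·h[4] + 1/8·h[5]
Solving the 5×5 linear system over states ≠ 1 gives exactly h = [576/119, 0, 5120/1071, 4672/1071, 64/17, 520/119] (h[1] = 0 is the target).

h = [4.8403, 0.0000, 4.7806, 4.3623, 3.7647, 4.3697]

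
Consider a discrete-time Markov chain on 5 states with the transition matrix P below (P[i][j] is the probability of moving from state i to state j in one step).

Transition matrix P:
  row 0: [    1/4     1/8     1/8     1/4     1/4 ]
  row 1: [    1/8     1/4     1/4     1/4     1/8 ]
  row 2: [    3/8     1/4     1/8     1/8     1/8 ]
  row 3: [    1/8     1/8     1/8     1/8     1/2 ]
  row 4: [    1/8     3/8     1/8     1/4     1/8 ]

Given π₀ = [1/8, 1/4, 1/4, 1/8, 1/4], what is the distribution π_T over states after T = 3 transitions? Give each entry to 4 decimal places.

π = [0.1877, 0.2290, 0.1528, 0.2048, 0.2256]

t=0: π = [0.1250, 0.2500, 0.2500, 0.1250, 0.2500]
t=1: π = [0.2031, 0.2500, 0.1563, 0.2031, 0.1875]
t=2: π = [0.1895, 0.2227, 0.1563, 0.2051, 0.2266]
t=3: π = [0.1877, 0.2290, 0.1528, 0.2048, 0.2256]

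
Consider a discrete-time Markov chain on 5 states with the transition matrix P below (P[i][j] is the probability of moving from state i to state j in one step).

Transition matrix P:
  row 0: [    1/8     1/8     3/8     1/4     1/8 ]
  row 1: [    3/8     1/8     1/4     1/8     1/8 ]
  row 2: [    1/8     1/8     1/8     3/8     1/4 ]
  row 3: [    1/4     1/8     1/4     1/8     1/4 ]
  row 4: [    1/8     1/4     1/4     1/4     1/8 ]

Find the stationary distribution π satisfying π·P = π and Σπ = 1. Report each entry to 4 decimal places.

Balance equations π_j = Σ_i π_i·P[i][j]:
  π_0 = 1/8·π_0 + 3/8·π_1 + 1/8·π_2 + 1/4·π_3 + 1/8·π_4
  π_1 = 1/8·π_0 + 1/8·π_1 + 1/8·π_2 + 1/8·π_3 + 1/4·π_4
  π_2 = 3/8·π_0 + 1/4·π_1 + 1/8·π_2 + 1/4·π_3 + 1/4·π_4
  π_3 = 1/4·π_0 + 1/8·π_1 + 3/8·π_2 + 1/8·π_3 + 1/4·π_4
  normalize: π_0 + π_1 + π_2 + π_3 + π_4 = 1
Solving the linear system gives exactly π = [1132/5923, 877/5923, 1442/5923, 1379/5923, 1093/5923].

π = [0.1911, 0.1481, 0.2435, 0.2328, 0.1845]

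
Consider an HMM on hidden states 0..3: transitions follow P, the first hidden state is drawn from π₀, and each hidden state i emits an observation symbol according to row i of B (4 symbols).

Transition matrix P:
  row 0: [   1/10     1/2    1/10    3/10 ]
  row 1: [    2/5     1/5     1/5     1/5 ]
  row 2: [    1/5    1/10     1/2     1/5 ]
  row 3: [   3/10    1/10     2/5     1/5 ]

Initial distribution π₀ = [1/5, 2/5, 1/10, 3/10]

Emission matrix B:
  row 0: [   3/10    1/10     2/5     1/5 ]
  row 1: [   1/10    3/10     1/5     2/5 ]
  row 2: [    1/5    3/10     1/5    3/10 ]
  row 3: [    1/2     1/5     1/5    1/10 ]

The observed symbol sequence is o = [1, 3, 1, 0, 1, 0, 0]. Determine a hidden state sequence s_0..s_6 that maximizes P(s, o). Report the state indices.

path = [1, 0, 1, 0, 1, 0, 3]

t=0: δ = [2.000e-02, 1.200e-01, 3.000e-02, 6.000e-02]  (obs o_0=1)
t=1: δ = [9.600e-03, 9.600e-03, 7.200e-03, 2.400e-03]  ψ = [1, 1, 1, 1]  (obs o_1=3)
t=2: δ = [3.840e-04, 1.440e-03, 1.080e-03, 5.760e-04]  ψ = [1, 0, 2, 0]  (obs o_2=1)
t=3: δ = [1.728e-04, 2.880e-05, 1.080e-04, 1.440e-04]  ψ = [1, 1, 2, 1]  (obs o_3=0)
t=4: δ = [4.320e-06, 2.592e-05, 1.728e-05, 1.037e-05]  ψ = [3, 0, 3, 0]  (obs o_4=1)
t=5: δ = [3.110e-06, 5.184e-07, 1.728e-06, 2.592e-06]  ψ = [1, 1, 2, 1]  (obs o_5=0)
t=6: δ = [2.333e-07, 1.555e-07, 2.074e-07, 4.666e-07]  ψ = [3, 0, 3, 0]  (obs o_6=0)
backtrack: best end state = 3; path = [1, 0, 1, 0, 1, 0, 3]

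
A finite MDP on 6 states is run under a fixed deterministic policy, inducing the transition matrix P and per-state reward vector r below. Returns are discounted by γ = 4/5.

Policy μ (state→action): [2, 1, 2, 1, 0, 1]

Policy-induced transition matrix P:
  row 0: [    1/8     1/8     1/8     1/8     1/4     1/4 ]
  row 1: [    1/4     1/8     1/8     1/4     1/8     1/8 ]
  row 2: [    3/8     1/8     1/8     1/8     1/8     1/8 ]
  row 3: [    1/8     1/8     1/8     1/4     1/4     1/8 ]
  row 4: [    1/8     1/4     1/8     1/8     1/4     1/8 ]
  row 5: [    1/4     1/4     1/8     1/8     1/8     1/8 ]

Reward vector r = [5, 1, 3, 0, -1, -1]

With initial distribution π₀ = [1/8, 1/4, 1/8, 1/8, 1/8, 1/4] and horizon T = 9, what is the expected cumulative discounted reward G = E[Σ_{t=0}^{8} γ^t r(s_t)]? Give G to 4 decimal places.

G = 4.9111

t=0: π = [0.1250, 0.2500, 0.1250, 0.1250, 0.1250, 0.2500], E[r] = 0.8750, γ^t·E[r] = 0.875000, running G = 0.875000
t=1: π = [0.2188, 0.1719, 0.1250, 0.1719, 0.1719, 0.1406], E[r] = 1.3281, γ^t·E[r] = 1.062500, running G = 1.937500
t=2: π = [0.1953, 0.1641, 0.1250, 0.1680, 0.1953, 0.1523], E[r] = 1.1680, γ^t·E[r] = 0.747500, running G = 2.685000
t=3: π = [0.1958, 0.1685, 0.1250, 0.1665, 0.1948, 0.1494], E[r] = 1.1782, γ^t·E[r] = 0.603250, running G = 3.288250
t=4: π = [0.1960, 0.1680, 0.1250, 0.1669, 0.1946, 0.1495], E[r] = 1.1788, γ^t·E[r] = 0.482850, running G = 3.771100
t=5: π = [0.1959, 0.1680, 0.1250, 0.1669, 0.1947, 0.1495], E[r] = 1.1785, γ^t·E[r] = 0.386178, running G = 4.157278
t=6: π = [0.1959, 0.1680, 0.1250, 0.1669, 0.1947, 0.1495], E[r] = 1.1785, γ^t·E[r] = 0.308947, running G = 4.466225
t=7: π = [0.1959, 0.1680, 0.1250, 0.1669, 0.1947, 0.1495], E[r] = 1.1785, γ^t·E[r] = 0.247158, running G = 4.713383
t=8: π = [0.1959, 0.1680, 0.1250, 0.1669, 0.1947, 0.1495], E[r] = 1.1785, γ^t·E[r] = 0.197726, running G = 4.911109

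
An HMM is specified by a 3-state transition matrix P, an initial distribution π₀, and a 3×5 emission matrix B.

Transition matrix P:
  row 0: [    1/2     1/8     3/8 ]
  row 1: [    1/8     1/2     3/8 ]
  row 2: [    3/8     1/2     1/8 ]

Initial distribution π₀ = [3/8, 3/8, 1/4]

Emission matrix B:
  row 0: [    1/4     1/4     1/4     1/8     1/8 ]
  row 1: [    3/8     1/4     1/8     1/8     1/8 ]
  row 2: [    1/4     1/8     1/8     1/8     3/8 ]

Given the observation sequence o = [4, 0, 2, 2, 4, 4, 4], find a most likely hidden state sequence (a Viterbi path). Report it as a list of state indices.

t=0: δ = [4.688e-02, 4.688e-02, 9.375e-02]  (obs o_0=4)
t=1: δ = [8.789e-03, 1.758e-02, 4.395e-03]  ψ = [2, 2, 0]  (obs o_1=0)
t=2: δ = [1.099e-03, 1.099e-03, 8.240e-04]  ψ = [0, 1, 1]  (obs o_2=2)
t=3: δ = [1.373e-04, 6.866e-05, 5.150e-05]  ψ = [0, 1, 0]  (obs o_3=2)
t=4: δ = [8.583e-06, 4.292e-06, 1.931e-05]  ψ = [0, 1, 0]  (obs o_4=4)
t=5: δ = [9.052e-07, 1.207e-06, 1.207e-06]  ψ = [2, 2, 0]  (obs o_5=4)
t=6: δ = [5.658e-08, 7.544e-08, 1.697e-07]  ψ = [0, 1, 1]  (obs o_6=4)
backtrack: best end state = 2; path = [2, 0, 0, 0, 2, 1, 2]

path = [2, 0, 0, 0, 2, 1, 2]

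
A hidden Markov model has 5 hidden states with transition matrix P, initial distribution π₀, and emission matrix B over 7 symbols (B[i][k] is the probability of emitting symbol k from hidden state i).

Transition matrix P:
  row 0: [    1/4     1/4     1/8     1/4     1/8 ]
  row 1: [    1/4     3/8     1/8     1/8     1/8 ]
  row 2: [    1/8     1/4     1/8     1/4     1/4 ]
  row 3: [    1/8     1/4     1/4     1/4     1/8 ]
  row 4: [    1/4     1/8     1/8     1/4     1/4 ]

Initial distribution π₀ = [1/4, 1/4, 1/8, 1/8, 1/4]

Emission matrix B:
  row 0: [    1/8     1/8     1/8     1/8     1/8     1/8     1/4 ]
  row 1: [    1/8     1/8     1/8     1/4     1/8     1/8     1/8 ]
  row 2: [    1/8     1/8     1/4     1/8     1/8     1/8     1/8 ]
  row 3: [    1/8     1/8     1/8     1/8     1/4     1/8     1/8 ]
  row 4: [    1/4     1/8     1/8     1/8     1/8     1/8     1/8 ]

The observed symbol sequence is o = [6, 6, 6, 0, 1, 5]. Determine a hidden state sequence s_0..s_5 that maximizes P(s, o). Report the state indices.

t=0: δ = [6.250e-02, 3.125e-02, 1.562e-02, 1.562e-02, 3.125e-02]  (obs o_0=6)
t=1: δ = [3.906e-03, 1.953e-03, 9.766e-04, 1.953e-03, 9.766e-04]  ψ = [0, 0, 0, 0, 0]  (obs o_1=6)
t=2: δ = [2.441e-04, 1.221e-04, 6.104e-05, 1.221e-04, 6.104e-05]  ψ = [0, 0, 0, 0, 0]  (obs o_2=6)
t=3: δ = [7.629e-06, 7.629e-06, 3.815e-06, 7.629e-06, 7.629e-06]  ψ = [0, 0, 0, 0, 0]  (obs o_3=0)
t=4: δ = [2.384e-07, 3.576e-07, 2.384e-07, 2.384e-07, 2.384e-07]  ψ = [0, 1, 3, 0, 4]  (obs o_4=1)
t=5: δ = [1.118e-08, 1.676e-08, 7.451e-09, 7.451e-09, 7.451e-09]  ψ = [1, 1, 3, 0, 2]  (obs o_5=5)
backtrack: best end state = 1; path = [0, 0, 0, 1, 1, 1]

path = [0, 0, 0, 1, 1, 1]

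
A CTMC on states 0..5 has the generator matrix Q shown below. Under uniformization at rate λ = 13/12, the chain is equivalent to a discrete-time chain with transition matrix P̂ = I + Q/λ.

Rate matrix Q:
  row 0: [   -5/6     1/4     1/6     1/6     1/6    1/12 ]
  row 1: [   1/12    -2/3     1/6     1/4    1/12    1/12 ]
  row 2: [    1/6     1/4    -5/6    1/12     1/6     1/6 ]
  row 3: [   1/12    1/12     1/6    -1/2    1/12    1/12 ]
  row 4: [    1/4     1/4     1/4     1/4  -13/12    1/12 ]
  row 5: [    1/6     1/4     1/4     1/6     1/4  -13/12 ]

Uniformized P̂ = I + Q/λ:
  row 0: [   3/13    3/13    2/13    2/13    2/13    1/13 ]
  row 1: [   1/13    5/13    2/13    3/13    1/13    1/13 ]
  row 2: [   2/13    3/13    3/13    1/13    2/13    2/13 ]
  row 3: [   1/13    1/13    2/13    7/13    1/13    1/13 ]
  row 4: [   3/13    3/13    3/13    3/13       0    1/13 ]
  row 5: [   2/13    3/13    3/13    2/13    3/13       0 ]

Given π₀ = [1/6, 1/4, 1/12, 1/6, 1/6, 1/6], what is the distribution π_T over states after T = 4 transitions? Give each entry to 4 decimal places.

t=0: π = [0.1667, 0.2500, 0.0833, 0.1667, 0.1667, 0.1667]
t=1: π = [0.1474, 0.2436, 0.1859, 0.2436, 0.1090, 0.0705]
t=2: π = [0.1361, 0.2308, 0.1820, 0.2604, 0.1050, 0.0858]
t=3: π = [0.1346, 0.2262, 0.1825, 0.2658, 0.1065, 0.0843]
t=4: π = [0.1345, 0.2247, 0.1826, 0.2676, 0.1061, 0.0845]

π = [0.1345, 0.2247, 0.1826, 0.2676, 0.1061, 0.0845]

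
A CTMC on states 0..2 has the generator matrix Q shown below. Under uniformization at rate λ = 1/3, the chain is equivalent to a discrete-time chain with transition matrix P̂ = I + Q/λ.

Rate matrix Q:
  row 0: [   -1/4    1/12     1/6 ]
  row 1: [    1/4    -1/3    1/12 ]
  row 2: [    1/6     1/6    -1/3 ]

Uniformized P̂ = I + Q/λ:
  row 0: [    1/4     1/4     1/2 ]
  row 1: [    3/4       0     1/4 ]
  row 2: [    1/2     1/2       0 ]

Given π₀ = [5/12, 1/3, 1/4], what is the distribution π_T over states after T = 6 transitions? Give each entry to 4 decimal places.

t=0: π = [0.4167, 0.3333, 0.2500]
t=1: π = [0.4792, 0.2292, 0.2917]
t=2: π = [0.4375, 0.2656, 0.2969]
t=3: π = [0.4570, 0.2578, 0.2852]
t=4: π = [0.4502, 0.2568, 0.2930]
t=5: π = [0.4517, 0.2590, 0.2893]
t=6: π = [0.4518, 0.2576, 0.2906]

π = [0.4518, 0.2576, 0.2906]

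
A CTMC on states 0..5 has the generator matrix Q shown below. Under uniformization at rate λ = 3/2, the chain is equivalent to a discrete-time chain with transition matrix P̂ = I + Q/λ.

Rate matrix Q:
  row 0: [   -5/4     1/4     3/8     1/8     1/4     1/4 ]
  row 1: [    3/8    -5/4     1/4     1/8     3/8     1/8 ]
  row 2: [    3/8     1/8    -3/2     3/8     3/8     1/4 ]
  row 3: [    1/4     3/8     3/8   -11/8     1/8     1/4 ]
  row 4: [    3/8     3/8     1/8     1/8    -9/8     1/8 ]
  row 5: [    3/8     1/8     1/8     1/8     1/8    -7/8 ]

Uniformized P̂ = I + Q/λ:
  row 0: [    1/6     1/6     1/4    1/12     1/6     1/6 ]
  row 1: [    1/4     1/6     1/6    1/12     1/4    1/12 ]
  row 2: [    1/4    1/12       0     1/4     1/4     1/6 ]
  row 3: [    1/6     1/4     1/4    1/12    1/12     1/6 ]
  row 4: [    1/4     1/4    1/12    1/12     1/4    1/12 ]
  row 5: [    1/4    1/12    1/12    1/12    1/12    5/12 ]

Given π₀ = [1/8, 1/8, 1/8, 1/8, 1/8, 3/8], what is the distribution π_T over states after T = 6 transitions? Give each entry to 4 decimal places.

π = [0.2226, 0.1638, 0.1402, 0.1067, 0.1830, 0.1839]

t=0: π = [0.1250, 0.1250, 0.1250, 0.1250, 0.1250, 0.3750]
t=1: π = [0.2292, 0.1458, 0.1250, 0.1042, 0.1563, 0.2396]
t=2: π = [0.2222, 0.1580, 0.1406, 0.1042, 0.1736, 0.2014]
t=3: π = [0.2228, 0.1613, 0.1392, 0.1068, 0.1806, 0.1894]
t=4: π = [0.2225, 0.1632, 0.1401, 0.1065, 0.1821, 0.1855]
t=5: π = [0.2226, 0.1636, 0.1401, 0.1067, 0.1828, 0.1843]
t=6: π = [0.2226, 0.1638, 0.1402, 0.1067, 0.1830, 0.1839]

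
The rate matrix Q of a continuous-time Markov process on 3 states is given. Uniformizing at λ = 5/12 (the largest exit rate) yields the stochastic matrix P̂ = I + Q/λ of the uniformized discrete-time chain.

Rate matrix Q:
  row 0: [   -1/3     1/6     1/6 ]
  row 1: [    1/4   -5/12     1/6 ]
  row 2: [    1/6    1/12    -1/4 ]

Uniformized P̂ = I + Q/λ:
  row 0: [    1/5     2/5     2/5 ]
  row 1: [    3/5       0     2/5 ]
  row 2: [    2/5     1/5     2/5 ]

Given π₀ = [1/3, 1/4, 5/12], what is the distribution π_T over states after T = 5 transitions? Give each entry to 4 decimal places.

t=0: π = [0.3333, 0.2500, 0.4167]
t=1: π = [0.3833, 0.2167, 0.4000]
t=2: π = [0.3667, 0.2333, 0.4000]
t=3: π = [0.3733, 0.2267, 0.4000]
t=4: π = [0.3707, 0.2293, 0.4000]
t=5: π = [0.3717, 0.2283, 0.4000]

π = [0.3717, 0.2283, 0.4000]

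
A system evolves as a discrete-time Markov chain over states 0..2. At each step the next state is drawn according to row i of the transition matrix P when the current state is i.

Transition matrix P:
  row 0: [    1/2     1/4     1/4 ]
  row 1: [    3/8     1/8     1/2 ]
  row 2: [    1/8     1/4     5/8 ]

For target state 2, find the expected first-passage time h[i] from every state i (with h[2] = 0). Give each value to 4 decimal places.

First-step conditioning: h[2] = 0; for i ≠ 2, h[i] = 1 + Σ_k P[i][k]·h[k].
  h[0] = 1 + 1/2·h[0] + 1/4·h[1]
  h[1] = 1 + 3/8·h[0] + 1/8·h[1]
Solving the 2×2 linear system over states ≠ 2 gives exactly h = [36/11, 28/11, 0] (h[2] = 0 is the target).

h = [3.2727, 2.5455, 0.0000]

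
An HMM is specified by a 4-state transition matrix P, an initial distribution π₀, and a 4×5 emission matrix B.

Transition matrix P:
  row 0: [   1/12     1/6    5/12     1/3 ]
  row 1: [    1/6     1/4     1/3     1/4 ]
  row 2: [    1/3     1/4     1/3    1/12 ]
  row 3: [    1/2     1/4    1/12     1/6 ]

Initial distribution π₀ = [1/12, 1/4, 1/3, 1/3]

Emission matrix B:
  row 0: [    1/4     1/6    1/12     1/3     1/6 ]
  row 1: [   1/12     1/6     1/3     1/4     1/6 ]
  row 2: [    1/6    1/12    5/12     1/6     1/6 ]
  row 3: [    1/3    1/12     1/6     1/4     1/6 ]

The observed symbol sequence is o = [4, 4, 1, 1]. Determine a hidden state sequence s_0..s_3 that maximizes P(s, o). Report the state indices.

t=0: δ = [1.389e-02, 4.167e-02, 5.556e-02, 5.556e-02]  (obs o_0=4)
t=1: δ = [4.630e-03, 2.315e-03, 3.086e-03, 1.736e-03]  ψ = [3, 2, 2, 1]  (obs o_1=4)
t=2: δ = [1.715e-04, 1.286e-04, 1.608e-04, 1.286e-04]  ψ = [2, 0, 0, 0]  (obs o_2=1)
t=3: δ = [1.072e-05, 6.698e-06, 5.954e-06, 4.763e-06]  ψ = [3, 2, 0, 0]  (obs o_3=1)
backtrack: best end state = 0; path = [3, 0, 3, 0]

path = [3, 0, 3, 0]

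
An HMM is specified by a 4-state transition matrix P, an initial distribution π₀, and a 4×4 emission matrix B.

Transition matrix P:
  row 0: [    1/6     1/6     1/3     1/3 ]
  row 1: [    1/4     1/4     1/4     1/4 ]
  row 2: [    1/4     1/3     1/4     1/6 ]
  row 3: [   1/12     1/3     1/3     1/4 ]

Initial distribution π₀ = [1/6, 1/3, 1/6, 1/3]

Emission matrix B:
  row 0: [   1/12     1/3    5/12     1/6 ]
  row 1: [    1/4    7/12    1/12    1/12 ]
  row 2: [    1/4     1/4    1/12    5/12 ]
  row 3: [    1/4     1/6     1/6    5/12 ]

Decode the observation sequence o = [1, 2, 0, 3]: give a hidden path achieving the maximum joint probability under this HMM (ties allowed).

path = [1, 0, 3, 2]

t=0: δ = [5.556e-02, 1.944e-01, 4.167e-02, 5.556e-02]  (obs o_0=1)
t=1: δ = [2.025e-02, 4.051e-03, 4.051e-03, 8.102e-03]  ψ = [1, 1, 1, 1]  (obs o_1=2)
t=2: δ = [2.813e-04, 8.439e-04, 1.688e-03, 1.688e-03]  ψ = [0, 0, 0, 0]  (obs o_2=0)
t=3: δ = [7.033e-05, 4.689e-05, 2.344e-04, 1.758e-04]  ψ = [2, 2, 3, 3]  (obs o_3=3)
backtrack: best end state = 2; path = [1, 0, 3, 2]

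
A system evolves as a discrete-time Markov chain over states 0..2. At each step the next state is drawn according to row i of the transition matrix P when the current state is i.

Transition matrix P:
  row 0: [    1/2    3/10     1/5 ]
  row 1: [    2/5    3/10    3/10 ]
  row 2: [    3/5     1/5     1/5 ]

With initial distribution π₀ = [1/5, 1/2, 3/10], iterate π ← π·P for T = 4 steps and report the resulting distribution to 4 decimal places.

t=0: π = [0.2000, 0.5000, 0.3000]
t=1: π = [0.4800, 0.2700, 0.2500]
t=2: π = [0.4980, 0.2750, 0.2270]
t=3: π = [0.4952, 0.2773, 0.2275]
t=4: π = [0.4950, 0.2773, 0.2277]

π = [0.4950, 0.2773, 0.2277]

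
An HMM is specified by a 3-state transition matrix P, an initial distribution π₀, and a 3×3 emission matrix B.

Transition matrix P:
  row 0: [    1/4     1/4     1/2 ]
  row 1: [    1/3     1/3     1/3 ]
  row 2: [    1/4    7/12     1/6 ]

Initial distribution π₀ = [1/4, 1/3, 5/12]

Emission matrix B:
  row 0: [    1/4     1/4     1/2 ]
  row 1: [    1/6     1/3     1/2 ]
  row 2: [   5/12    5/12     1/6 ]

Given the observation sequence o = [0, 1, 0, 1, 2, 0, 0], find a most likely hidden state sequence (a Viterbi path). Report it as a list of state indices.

t=0: δ = [6.250e-02, 5.556e-02, 1.736e-01]  (obs o_0=0)
t=1: δ = [1.085e-02, 3.376e-02, 1.302e-02]  ψ = [2, 2, 0]  (obs o_1=1)
t=2: δ = [2.813e-03, 1.875e-03, 4.689e-03]  ψ = [1, 1, 1]  (obs o_2=0)
t=3: δ = [2.930e-04, 9.117e-04, 5.861e-04]  ψ = [2, 2, 0]  (obs o_3=1)
t=4: δ = [1.519e-04, 1.709e-04, 5.065e-05]  ψ = [1, 2, 1]  (obs o_4=2)
t=5: δ = [1.424e-05, 9.497e-06, 3.166e-05]  ψ = [1, 1, 0]  (obs o_5=0)
t=6: δ = [1.978e-06, 3.078e-06, 2.968e-06]  ψ = [2, 2, 0]  (obs o_6=0)
backtrack: best end state = 1; path = [2, 1, 2, 1, 0, 2, 1]

path = [2, 1, 2, 1, 0, 2, 1]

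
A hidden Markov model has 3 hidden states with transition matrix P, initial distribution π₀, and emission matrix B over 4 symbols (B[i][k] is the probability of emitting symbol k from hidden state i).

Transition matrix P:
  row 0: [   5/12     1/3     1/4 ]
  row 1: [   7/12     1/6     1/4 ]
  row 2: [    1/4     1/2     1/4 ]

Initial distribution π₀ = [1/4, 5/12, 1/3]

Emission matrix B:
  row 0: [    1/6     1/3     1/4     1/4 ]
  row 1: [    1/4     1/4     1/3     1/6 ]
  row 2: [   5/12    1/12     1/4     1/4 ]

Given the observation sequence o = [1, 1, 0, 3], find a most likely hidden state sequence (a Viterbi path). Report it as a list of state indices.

path = [1, 0, 1, 0]

t=0: δ = [8.333e-02, 1.042e-01, 2.778e-02]  (obs o_0=1)
t=1: δ = [2.025e-02, 6.944e-03, 2.170e-03]  ψ = [1, 0, 1]  (obs o_1=1)
t=2: δ = [1.407e-03, 1.688e-03, 2.110e-03]  ψ = [0, 0, 0]  (obs o_2=0)
t=3: δ = [2.462e-04, 1.758e-04, 1.319e-04]  ψ = [1, 2, 2]  (obs o_3=3)
backtrack: best end state = 0; path = [1, 0, 1, 0]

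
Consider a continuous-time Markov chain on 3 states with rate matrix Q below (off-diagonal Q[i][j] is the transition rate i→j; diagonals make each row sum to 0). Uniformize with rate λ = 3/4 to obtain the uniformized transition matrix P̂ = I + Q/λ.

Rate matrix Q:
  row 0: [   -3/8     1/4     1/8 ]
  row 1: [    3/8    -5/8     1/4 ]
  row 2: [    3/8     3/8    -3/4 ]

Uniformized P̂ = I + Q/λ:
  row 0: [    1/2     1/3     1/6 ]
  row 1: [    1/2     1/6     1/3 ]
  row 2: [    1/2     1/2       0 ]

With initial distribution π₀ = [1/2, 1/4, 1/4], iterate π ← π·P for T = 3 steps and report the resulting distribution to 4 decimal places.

π = [0.5000, 0.3148, 0.1852]

t=0: π = [0.5000, 0.2500, 0.2500]
t=1: π = [0.5000, 0.3333, 0.1667]
t=2: π = [0.5000, 0.3056, 0.1944]
t=3: π = [0.5000, 0.3148, 0.1852]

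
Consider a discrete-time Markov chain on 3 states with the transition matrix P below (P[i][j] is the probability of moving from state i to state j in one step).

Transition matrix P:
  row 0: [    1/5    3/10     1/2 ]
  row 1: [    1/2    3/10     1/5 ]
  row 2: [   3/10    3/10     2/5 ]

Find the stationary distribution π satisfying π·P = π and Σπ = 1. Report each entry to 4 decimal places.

Balance equations π_j = Σ_i π_i·P[i][j]:
  π_0 = 1/5·π_0 + 1/2·π_1 + 3/10·π_2
  π_1 = 3/10·π_0 + 3/10·π_1 + 3/10·π_2
  normalize: π_0 + π_1 + π_2 = 1
Solving the linear system gives exactly π = [18/55, 3/10, 41/110].

π = [0.3273, 0.3000, 0.3727]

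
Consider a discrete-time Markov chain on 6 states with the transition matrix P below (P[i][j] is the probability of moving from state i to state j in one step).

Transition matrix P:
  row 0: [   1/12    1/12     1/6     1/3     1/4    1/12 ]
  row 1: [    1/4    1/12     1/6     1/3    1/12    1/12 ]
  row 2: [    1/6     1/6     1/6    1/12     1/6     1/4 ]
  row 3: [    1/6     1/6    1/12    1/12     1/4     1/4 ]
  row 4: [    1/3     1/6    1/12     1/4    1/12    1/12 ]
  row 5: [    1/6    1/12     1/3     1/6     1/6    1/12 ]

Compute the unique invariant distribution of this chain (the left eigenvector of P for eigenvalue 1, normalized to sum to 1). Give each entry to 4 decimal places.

π = [0.1905, 0.1281, 0.1591, 0.2040, 0.1743, 0.1439]

Balance equations π_j = Σ_i π_i·P[i][j]:
  π_0 = 1/12·π_0 + 1/4·π_1 + 1/6·π_2 + 1/6·π_3 + 1/3·π_4 + 1/6·π_5
  π_1 = 1/12·π_0 + 1/12·π_1 + 1/6·π_2 + 1/6·π_3 + 1/6·π_4 + 1/12·π_5
  π_2 = 1/6·π_0 + 1/6·π_1 + 1/6·π_2 + 1/12·π_3 + 1/12·π_4 + 1/3·π_5
  π_3 = 1/3·π_0 + 1/3·π_1 + 1/12·π_2 + 1/12·π_3 + 1/4·π_4 + 1/6·π_5
  π_4 = 1/4·π_0 + 1/12·π_1 + 1/6·π_2 + 1/4·π_3 + 1/12·π_4 + 1/6·π_5
  normalize: π_0 + π_1 + π_2 + π_3 + π_4 + π_5 = 1
Solving the linear system gives exactly π = [17013/89296, 11441/89296, 888/5581, 4555/22324, 973/5581, 6423/44648].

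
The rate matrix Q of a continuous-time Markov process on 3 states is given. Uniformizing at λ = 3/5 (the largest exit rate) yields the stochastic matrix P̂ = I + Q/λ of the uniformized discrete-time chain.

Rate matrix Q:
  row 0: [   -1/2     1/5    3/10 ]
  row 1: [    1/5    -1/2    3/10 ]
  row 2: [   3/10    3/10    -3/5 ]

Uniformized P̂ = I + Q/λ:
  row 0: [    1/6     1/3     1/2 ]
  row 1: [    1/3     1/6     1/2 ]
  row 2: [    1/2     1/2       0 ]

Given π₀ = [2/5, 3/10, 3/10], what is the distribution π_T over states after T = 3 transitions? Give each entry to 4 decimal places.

t=0: π = [0.4000, 0.3000, 0.3000]
t=1: π = [0.3167, 0.3333, 0.3500]
t=2: π = [0.3389, 0.3361, 0.3250]
t=3: π = [0.3310, 0.3315, 0.3375]

π = [0.3310, 0.3315, 0.3375]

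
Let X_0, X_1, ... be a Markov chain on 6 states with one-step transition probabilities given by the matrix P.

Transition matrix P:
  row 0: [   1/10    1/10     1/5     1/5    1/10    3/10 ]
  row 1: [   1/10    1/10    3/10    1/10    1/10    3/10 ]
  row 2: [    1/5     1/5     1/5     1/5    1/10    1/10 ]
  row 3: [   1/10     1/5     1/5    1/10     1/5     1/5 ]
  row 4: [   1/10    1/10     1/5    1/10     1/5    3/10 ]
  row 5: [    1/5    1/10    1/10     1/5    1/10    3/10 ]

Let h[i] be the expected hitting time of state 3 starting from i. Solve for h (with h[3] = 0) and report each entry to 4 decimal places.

First-step conditioning: h[3] = 0; for i ≠ 3, h[i] = 1 + Σ_k P[i][k]·h[k].
  h[0] = 1 + 1/10·h[0] + 1/10·h[1] + 1/5·h[2] + 1/10·h[4] + 3/10·h[5]
  h[1] = 1 + 1/10·h[0] + 1/10·h[1] + 3/10·h[2] + 1/10·h[4] + 3/10·h[5]
  h[2] = 1 + 1/5·h[0] + 1/5·h[1] + 1/5·h[2] + 1/10·h[4] + 1/10·h[5]
  h[4] = 1 + 1/10·h[0] + 1/10·h[1] + 1/5·h[2] + 1/5·h[4] + 3/10·h[5]
  h[5] = 1 + 1/5·h[0] + 1/10·h[1] + 1/10·h[2] + 1/10·h[4] + 3/10·h[5]
Solving the 5×5 linear system over states ≠ 3 gives exactly h = [17460/3091, 19224/3091, 17640/3091, 0, 19400/3091, 17442/3091] (h[3] = 0 is the target).

h = [5.6487, 6.2193, 5.7069, 0.0000, 6.2763, 5.6428]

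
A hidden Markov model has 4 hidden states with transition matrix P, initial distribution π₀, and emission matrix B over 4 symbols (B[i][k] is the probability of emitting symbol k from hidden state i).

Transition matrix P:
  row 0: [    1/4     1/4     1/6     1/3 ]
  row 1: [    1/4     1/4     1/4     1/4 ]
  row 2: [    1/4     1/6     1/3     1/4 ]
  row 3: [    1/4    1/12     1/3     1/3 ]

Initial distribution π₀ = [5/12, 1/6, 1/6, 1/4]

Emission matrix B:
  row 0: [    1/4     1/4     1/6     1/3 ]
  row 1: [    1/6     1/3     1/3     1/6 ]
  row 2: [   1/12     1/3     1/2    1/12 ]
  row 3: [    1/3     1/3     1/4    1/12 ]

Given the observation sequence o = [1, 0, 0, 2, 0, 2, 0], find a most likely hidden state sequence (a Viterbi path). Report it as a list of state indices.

t=0: δ = [1.042e-01, 5.556e-02, 5.556e-02, 8.333e-02]  (obs o_0=1)
t=1: δ = [6.510e-03, 4.340e-03, 2.315e-03, 1.157e-02]  ψ = [0, 0, 3, 0]  (obs o_1=0)
t=2: δ = [7.234e-04, 2.713e-04, 3.215e-04, 1.286e-03]  ψ = [3, 0, 3, 3]  (obs o_2=0)
t=3: δ = [5.358e-05, 6.028e-05, 2.143e-04, 1.072e-04]  ψ = [3, 0, 3, 3]  (obs o_3=2)
t=4: δ = [1.340e-05, 5.954e-06, 5.954e-06, 1.786e-05]  ψ = [2, 2, 2, 2]  (obs o_4=0)
t=5: δ = [7.442e-07, 1.116e-06, 2.977e-06, 1.488e-06]  ψ = [3, 0, 3, 3]  (obs o_5=2)
t=6: δ = [1.861e-07, 8.269e-08, 8.269e-08, 2.481e-07]  ψ = [2, 2, 2, 2]  (obs o_6=0)
backtrack: best end state = 3; path = [0, 3, 3, 2, 3, 2, 3]

path = [0, 3, 3, 2, 3, 2, 3]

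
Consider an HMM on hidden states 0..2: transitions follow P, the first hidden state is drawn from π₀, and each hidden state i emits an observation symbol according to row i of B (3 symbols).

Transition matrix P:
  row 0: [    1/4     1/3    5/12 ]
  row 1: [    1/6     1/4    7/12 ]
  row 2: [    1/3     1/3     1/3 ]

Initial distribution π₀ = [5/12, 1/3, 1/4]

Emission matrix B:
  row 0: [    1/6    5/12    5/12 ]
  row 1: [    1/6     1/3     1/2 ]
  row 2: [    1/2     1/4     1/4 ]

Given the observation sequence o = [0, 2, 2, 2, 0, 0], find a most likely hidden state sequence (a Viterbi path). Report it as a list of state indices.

path = [2, 1, 2, 1, 2, 2]

t=0: δ = [6.944e-02, 5.556e-02, 1.250e-01]  (obs o_0=0)
t=1: δ = [1.736e-02, 2.083e-02, 1.042e-02]  ψ = [2, 2, 2]  (obs o_1=2)
t=2: δ = [1.808e-03, 2.894e-03, 3.038e-03]  ψ = [0, 0, 1]  (obs o_2=2)
t=3: δ = [4.220e-04, 5.064e-04, 4.220e-04]  ψ = [2, 2, 1]  (obs o_3=2)
t=4: δ = [2.344e-05, 2.344e-05, 1.477e-04]  ψ = [2, 0, 1]  (obs o_4=0)
t=5: δ = [8.205e-06, 8.205e-06, 2.462e-05]  ψ = [2, 2, 2]  (obs o_5=0)
backtrack: best end state = 2; path = [2, 1, 2, 1, 2, 2]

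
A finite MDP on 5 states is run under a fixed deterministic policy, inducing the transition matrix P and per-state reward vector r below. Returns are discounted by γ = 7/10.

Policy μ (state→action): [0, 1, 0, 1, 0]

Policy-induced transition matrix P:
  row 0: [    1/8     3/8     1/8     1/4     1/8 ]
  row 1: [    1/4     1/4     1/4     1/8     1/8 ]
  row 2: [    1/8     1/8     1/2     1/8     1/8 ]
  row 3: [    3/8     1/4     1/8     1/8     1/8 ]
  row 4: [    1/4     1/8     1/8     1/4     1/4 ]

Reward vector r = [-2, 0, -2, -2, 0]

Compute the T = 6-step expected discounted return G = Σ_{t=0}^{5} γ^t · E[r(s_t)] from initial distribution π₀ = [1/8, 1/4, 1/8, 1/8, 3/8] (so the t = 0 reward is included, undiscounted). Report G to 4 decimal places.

t=0: π = [0.1250, 0.2500, 0.1250, 0.1250, 0.3750], E[r] = -0.7500, γ^t·E[r] = -0.750000, running G = -0.750000
t=1: π = [0.2344, 0.2031, 0.2031, 0.1875, 0.1719], E[r] = -1.2500, γ^t·E[r] = -0.875000, running G = -1.625000
t=2: π = [0.2188, 0.2324, 0.2266, 0.1758, 0.1465], E[r] = -1.2422, γ^t·E[r] = -0.608672, running G = -2.233672
t=3: π = [0.2163, 0.2307, 0.2390, 0.1707, 0.1433], E[r] = -1.2520, γ^t·E[r] = -0.429420, running G = -2.663092
t=4: π = [0.2144, 0.2292, 0.2435, 0.1700, 0.1429], E[r] = -1.2557, γ^t·E[r] = -0.301488, running G = -2.964580
t=5: π = [0.2140, 0.2285, 0.2450, 0.1697, 0.1429], E[r] = -1.2573, γ^t·E[r] = -0.211308, running G = -3.175888

G = -3.1759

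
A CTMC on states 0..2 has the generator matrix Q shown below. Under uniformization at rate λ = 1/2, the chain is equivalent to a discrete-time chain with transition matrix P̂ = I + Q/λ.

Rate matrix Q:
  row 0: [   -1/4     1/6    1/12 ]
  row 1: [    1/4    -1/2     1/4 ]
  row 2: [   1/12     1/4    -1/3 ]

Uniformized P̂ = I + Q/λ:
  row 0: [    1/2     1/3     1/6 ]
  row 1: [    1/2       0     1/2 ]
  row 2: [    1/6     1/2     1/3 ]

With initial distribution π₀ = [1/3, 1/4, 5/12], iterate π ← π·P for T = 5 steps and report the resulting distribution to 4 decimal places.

π = [0.3943, 0.2903, 0.3154]

t=0: π = [0.3333, 0.2500, 0.4167]
t=1: π = [0.3611, 0.3194, 0.3194]
t=2: π = [0.3935, 0.2801, 0.3264]
t=3: π = [0.3912, 0.2944, 0.3144]
t=4: π = [0.3952, 0.2876, 0.3172]
t=5: π = [0.3943, 0.2903, 0.3154]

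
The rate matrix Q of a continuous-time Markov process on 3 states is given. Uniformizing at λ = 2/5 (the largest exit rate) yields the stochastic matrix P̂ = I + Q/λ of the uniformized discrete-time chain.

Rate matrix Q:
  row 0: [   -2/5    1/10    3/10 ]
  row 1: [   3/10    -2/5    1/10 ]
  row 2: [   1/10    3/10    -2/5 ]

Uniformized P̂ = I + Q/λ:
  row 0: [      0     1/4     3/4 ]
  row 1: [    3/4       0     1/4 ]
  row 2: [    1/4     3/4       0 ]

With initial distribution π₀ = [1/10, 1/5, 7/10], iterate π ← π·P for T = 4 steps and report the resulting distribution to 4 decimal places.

π = [0.3918, 0.3391, 0.2691]

t=0: π = [0.1000, 0.2000, 0.7000]
t=1: π = [0.3250, 0.5500, 0.1250]
t=2: π = [0.4438, 0.1750, 0.3813]
t=3: π = [0.2266, 0.3969, 0.3766]
t=4: π = [0.3918, 0.3391, 0.2691]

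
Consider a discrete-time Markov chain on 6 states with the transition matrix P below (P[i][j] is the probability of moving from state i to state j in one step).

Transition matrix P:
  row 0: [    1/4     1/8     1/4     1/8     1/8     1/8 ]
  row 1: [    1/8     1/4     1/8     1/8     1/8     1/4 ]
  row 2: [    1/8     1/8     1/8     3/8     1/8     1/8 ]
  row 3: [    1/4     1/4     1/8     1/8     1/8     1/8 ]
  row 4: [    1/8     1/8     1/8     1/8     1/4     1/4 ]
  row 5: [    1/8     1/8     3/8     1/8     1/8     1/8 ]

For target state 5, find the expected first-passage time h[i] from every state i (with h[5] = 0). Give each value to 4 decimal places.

First-step conditioning: h[5] = 0; for i ≠ 5, h[i] = 1 + Σ_k P[i][k]·h[k].
  h[0] = 1 + 1/4·h[0] + 1/8·h[1] + 1/4·h[2] + 1/8·h[3] + 1/8·h[4]
  h[1] = 1 + 1/8·h[0] + 1/4·h[1] + 1/8·h[2] + 1/8·h[3] + 1/8·h[4]
  h[2] = 1 + 1/8·h[0] + 1/8·h[1] + 1/8·h[2] + 3/8·h[3] + 1/8·h[4]
  h[3] = 1 + 1/4·h[0] + 1/4·h[1] + 1/8·h[2] + 1/8·h[3] + 1/8·h[4]
  h[4] = 1 + 1/8·h[0] + 1/8·h[1] + 1/8·h[2] + 1/8·h[3] + 1/4·h[4]
Solving the 5×5 linear system over states ≠ 5 gives exactly h = [4160/681, 3568/681, 4144/681, 4088/681, 3568/681, 0] (h[5] = 0 is the target).

h = [6.1087, 5.2394, 6.0852, 6.0029, 5.2394, 0.0000]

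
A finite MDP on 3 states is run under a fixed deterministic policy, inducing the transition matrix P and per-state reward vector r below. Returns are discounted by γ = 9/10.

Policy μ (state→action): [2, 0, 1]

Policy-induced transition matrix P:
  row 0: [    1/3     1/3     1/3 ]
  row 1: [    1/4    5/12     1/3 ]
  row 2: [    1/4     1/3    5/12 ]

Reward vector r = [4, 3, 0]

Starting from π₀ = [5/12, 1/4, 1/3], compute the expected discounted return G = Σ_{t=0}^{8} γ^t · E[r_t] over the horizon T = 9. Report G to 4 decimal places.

G = 13.6193

t=0: π = [0.4167, 0.2500, 0.3333], E[r] = 2.4167, γ^t·E[r] = 2.416667, running G = 2.416667
t=1: π = [0.2847, 0.3542, 0.3611], E[r] = 2.2014, γ^t·E[r] = 1.981250, running G = 4.397917
t=2: π = [0.2737, 0.3628, 0.3634], E[r] = 2.1834, γ^t·E[r] = 1.768594, running G = 6.166510
t=3: π = [0.2728, 0.3636, 0.3636], E[r] = 2.1820, γ^t·E[r] = 1.590645, running G = 7.757155
t=4: π = [0.2727, 0.3636, 0.3636], E[r] = 2.1818, γ^t·E[r] = 1.431498, running G = 9.188653
t=5: π = [0.2727, 0.3636, 0.3636], E[r] = 2.1818, γ^t·E[r] = 1.288342, running G = 10.476996
t=6: π = [0.2727, 0.3636, 0.3636], E[r] = 2.1818, γ^t·E[r] = 1.159508, running G = 11.636503
t=7: π = [0.2727, 0.3636, 0.3636], E[r] = 2.1818, γ^t·E[r] = 1.043557, running G = 12.680060
t=8: π = [0.2727, 0.3636, 0.3636], E[r] = 2.1818, γ^t·E[r] = 0.939201, running G = 13.619261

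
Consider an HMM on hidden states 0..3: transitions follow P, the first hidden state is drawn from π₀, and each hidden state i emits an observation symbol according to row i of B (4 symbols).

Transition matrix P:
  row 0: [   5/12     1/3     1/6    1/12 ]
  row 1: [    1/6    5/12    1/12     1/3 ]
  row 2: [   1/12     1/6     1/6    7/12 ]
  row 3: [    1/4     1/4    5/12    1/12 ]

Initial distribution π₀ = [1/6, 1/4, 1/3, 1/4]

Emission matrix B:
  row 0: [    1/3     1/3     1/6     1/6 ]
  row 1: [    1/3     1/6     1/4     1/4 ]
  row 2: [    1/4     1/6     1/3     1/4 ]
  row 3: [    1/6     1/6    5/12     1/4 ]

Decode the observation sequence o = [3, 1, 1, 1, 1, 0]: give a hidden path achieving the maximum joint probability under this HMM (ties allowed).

path = [3, 0, 0, 0, 0, 0]

t=0: δ = [2.778e-02, 6.250e-02, 8.333e-02, 6.250e-02]  (obs o_0=3)
t=1: δ = [5.208e-03, 4.340e-03, 4.340e-03, 8.102e-03]  ψ = [3, 1, 3, 2]  (obs o_1=1)
t=2: δ = [7.234e-04, 3.376e-04, 5.626e-04, 4.220e-04]  ψ = [0, 3, 3, 2]  (obs o_2=1)
t=3: δ = [1.005e-04, 4.019e-05, 2.930e-05, 5.470e-05]  ψ = [0, 0, 3, 2]  (obs o_3=1)
t=4: δ = [1.395e-05, 5.582e-06, 3.799e-06, 2.849e-06]  ψ = [0, 0, 3, 2]  (obs o_4=1)
t=5: δ = [1.938e-06, 1.550e-06, 5.814e-07, 3.693e-07]  ψ = [0, 0, 0, 2]  (obs o_5=0)
backtrack: best end state = 0; path = [3, 0, 0, 0, 0, 0]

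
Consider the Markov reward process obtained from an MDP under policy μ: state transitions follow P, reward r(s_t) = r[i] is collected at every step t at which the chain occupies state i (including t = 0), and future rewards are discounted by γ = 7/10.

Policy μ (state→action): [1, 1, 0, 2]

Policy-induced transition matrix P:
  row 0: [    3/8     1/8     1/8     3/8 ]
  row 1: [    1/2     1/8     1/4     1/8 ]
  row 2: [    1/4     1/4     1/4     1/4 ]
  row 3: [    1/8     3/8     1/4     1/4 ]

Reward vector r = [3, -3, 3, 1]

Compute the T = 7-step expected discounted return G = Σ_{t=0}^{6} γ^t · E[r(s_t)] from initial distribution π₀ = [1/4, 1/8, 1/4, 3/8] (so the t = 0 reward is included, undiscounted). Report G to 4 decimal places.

G = 3.7828

t=0: π = [0.2500, 0.1250, 0.2500, 0.3750], E[r] = 1.5000, γ^t·E[r] = 1.500000, running G = 1.500000
t=1: π = [0.2656, 0.2500, 0.2188, 0.2656], E[r] = 0.9688, γ^t·E[r] = 0.678125, running G = 2.178125
t=2: π = [0.3125, 0.2188, 0.2168, 0.2520], E[r] = 1.1836, γ^t·E[r] = 0.579961, running G = 2.758086
t=3: π = [0.3123, 0.2151, 0.2109, 0.2617], E[r] = 1.1860, γ^t·E[r] = 0.406810, running G = 3.164896
t=4: π = [0.3101, 0.2168, 0.2110, 0.2621], E[r] = 1.1749, γ^t·E[r] = 0.282100, running G = 3.446996
t=5: π = [0.3102, 0.2169, 0.2112, 0.2617], E[r] = 1.1752, γ^t·E[r] = 0.197521, running G = 3.644517
t=6: π = [0.3103, 0.2168, 0.2112, 0.2617], E[r] = 1.1758, γ^t·E[r] = 0.138327, running G = 3.782844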